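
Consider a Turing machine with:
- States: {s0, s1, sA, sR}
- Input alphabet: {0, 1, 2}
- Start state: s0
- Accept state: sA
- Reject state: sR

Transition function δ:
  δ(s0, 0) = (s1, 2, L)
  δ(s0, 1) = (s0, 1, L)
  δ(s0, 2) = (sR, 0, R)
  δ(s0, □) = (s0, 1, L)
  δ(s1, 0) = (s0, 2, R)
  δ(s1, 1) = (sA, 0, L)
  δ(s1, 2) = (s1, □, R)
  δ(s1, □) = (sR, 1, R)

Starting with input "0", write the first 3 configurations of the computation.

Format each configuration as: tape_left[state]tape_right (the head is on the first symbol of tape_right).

Transitions applied:
Step 1: δ(s0, 0) = (s1, 2, L)
Step 2: δ(s1, □) = (sR, 1, R)

The first 3 configurations are:
[s0]0 ⊢ [s1]□2 ⊢ 1[sR]2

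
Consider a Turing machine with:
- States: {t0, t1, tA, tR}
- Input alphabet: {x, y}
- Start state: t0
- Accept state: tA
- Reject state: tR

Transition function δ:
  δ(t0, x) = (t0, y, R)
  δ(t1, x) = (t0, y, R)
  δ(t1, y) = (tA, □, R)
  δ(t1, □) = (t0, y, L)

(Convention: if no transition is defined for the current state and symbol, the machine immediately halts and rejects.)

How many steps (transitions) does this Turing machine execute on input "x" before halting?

Execution trace:
Initial: [t0]x
Step 1: δ(t0, x) = (t0, y, R) → y[t0]□

No transition is defined for δ(t0, □). By convention the machine halts and rejects.

The machine executed 1 step before halting.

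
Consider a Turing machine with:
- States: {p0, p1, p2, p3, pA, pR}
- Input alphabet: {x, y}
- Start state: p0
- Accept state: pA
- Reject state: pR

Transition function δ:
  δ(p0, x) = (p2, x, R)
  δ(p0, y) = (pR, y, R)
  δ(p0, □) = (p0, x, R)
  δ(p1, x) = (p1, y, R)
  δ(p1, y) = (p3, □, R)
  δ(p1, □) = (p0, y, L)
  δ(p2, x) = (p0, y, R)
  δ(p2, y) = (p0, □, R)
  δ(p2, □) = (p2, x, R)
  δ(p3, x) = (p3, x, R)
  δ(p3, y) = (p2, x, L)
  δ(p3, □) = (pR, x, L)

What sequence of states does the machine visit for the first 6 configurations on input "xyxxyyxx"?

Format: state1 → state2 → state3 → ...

Execution trace:
Initial: [p0]xyxxyyxx
Step 1: δ(p0, x) = (p2, x, R) → x[p2]yxxyyxx
Step 2: δ(p2, y) = (p0, □, R) → x□[p0]xxyyxx
Step 3: δ(p0, x) = (p2, x, R) → x□x[p2]xyyxx
Step 4: δ(p2, x) = (p0, y, R) → x□xy[p0]yyxx
Step 5: δ(p0, y) = (pR, y, R) → x□xyy[pR]yxx

The machine reaches the reject state pR and halts.

State sequence: p0 → p2 → p0 → p2 → p0 → pR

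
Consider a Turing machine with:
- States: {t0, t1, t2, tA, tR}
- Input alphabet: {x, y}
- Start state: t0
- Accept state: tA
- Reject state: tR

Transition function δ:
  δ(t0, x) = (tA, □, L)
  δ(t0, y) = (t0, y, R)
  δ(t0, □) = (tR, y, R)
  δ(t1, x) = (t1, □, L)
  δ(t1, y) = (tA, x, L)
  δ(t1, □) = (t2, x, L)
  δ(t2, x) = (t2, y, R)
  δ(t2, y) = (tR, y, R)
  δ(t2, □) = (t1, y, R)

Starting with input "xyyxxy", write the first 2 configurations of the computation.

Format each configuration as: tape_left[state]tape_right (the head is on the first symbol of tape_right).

Transitions applied:
Step 1: δ(t0, x) = (tA, □, L)

The first 2 configurations are:
[t0]xyyxxy ⊢ [tA]□□yyxxy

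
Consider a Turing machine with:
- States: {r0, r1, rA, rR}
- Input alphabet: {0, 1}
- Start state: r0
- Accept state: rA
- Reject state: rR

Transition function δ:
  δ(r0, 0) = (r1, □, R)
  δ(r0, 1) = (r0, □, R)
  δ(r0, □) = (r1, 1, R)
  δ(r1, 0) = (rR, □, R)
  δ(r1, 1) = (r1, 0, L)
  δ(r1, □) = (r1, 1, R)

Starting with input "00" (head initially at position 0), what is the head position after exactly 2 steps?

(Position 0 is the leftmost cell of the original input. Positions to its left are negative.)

Execution trace (head position shown):
Step 0: [r0]00  (head at position 0)
Step 1: move right → □[r1]0  (head at position 1)
Step 2: move right → □□[rR]□  (head at position 2)

After 2 steps, the head is at position 2.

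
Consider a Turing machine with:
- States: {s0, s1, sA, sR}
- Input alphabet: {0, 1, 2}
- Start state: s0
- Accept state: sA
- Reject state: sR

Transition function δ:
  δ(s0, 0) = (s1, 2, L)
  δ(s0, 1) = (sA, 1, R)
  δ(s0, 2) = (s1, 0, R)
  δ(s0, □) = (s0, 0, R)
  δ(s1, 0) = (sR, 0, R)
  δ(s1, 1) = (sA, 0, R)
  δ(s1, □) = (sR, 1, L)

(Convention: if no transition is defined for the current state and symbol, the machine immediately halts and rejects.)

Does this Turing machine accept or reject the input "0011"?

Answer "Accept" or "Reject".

Execution trace:
Initial: [s0]0011
Step 1: δ(s0, 0) = (s1, 2, L) → [s1]□2011
Step 2: δ(s1, □) = (sR, 1, L) → [sR]□12011

The machine reaches the reject state sR and halts.

Answer: Reject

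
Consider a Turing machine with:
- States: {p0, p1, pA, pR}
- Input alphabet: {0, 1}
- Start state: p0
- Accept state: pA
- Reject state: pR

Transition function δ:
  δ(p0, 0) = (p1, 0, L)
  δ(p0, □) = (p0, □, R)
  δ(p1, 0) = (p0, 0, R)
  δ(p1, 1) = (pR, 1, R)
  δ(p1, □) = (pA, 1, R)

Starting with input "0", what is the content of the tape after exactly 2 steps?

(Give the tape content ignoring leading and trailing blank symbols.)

Execution trace:
Initial: [p0]0
Step 1: δ(p0, 0) = (p1, 0, L) → [p1]□0
Step 2: δ(p1, □) = (pA, 1, R) → 1[pA]0

The machine reaches the accept state pA and halts.

After 2 steps, the tape (ignoring leading/trailing blanks) is: 10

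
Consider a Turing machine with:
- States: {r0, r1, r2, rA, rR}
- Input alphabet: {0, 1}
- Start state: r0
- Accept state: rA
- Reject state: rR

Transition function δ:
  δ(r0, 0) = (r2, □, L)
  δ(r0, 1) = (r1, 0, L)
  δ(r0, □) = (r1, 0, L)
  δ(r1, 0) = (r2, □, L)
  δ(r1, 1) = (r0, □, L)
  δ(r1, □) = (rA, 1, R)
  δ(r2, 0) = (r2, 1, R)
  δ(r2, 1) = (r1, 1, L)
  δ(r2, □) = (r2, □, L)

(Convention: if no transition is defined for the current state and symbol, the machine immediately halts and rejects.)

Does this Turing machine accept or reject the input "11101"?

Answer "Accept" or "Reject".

Execution trace:
Initial: [r0]11101
Step 1: δ(r0, 1) = (r1, 0, L) → [r1]□01101
Step 2: δ(r1, □) = (rA, 1, R) → 1[rA]01101

The machine reaches the accept state rA and halts.

Answer: Accept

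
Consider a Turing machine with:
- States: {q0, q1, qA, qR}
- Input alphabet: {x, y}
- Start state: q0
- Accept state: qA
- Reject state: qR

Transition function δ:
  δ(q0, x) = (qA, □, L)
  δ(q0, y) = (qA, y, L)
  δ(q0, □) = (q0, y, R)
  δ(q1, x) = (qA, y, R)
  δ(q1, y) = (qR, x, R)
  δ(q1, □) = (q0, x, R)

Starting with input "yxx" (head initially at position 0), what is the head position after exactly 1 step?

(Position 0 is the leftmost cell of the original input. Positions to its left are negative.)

Execution trace (head position shown):
Step 0: [q0]yxx  (head at position 0)
Step 1: move left → [qA]□yxx  (head at position -1)

After 1 step, the head is at position -1.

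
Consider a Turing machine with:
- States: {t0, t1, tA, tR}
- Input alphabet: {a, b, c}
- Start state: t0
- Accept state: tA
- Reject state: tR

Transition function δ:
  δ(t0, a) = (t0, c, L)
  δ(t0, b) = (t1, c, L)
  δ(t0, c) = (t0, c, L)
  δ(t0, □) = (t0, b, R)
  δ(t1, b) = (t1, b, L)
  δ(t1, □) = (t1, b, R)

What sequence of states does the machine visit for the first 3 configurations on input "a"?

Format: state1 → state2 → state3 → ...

Execution trace:
Initial: [t0]a
Step 1: δ(t0, a) = (t0, c, L) → [t0]□c
Step 2: δ(t0, □) = (t0, b, R) → b[t0]c

State sequence: t0 → t0 → t0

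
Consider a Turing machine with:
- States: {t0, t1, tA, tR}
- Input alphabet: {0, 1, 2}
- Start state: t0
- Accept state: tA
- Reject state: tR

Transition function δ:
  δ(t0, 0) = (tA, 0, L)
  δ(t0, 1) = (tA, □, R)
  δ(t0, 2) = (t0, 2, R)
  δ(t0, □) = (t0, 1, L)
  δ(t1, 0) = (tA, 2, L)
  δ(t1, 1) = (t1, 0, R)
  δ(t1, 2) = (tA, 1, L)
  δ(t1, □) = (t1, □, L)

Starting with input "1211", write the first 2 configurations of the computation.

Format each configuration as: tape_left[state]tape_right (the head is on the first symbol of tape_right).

Transitions applied:
Step 1: δ(t0, 1) = (tA, □, R)

The first 2 configurations are:
[t0]1211 ⊢ □[tA]211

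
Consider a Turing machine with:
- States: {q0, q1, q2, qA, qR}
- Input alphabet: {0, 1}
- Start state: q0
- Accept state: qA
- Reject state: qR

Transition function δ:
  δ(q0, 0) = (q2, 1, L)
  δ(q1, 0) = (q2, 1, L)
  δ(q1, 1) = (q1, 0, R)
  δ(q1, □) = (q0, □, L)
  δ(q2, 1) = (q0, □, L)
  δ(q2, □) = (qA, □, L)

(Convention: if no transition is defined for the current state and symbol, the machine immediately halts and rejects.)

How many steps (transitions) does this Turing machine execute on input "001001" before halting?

Execution trace:
Initial: [q0]001001
Step 1: δ(q0, 0) = (q2, 1, L) → [q2]□101001
Step 2: δ(q2, □) = (qA, □, L) → [qA]□□101001

The machine reaches the accept state qA and halts.

The machine executed 2 steps before halting.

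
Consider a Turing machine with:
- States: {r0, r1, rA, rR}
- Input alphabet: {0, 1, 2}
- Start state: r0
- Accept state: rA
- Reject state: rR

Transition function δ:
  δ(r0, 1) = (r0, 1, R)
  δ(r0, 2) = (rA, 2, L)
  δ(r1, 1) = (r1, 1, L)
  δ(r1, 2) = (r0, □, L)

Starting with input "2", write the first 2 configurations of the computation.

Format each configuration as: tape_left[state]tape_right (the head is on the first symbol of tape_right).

Transitions applied:
Step 1: δ(r0, 2) = (rA, 2, L)

The first 2 configurations are:
[r0]2 ⊢ [rA]□2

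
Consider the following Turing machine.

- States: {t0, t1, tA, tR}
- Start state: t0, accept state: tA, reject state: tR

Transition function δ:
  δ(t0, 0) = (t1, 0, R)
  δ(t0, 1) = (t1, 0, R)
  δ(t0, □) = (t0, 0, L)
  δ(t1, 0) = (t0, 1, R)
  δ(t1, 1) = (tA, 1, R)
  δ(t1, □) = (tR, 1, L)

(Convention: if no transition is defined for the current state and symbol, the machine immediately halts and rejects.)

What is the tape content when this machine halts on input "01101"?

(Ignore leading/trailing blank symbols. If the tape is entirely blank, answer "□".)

Execution trace:
Initial: [t0]01101
Step 1: δ(t0, 0) = (t1, 0, R) → 0[t1]1101
Step 2: δ(t1, 1) = (tA, 1, R) → 01[tA]101

The machine reaches the accept state tA and halts.

Final tape (ignoring leading/trailing blanks): 01101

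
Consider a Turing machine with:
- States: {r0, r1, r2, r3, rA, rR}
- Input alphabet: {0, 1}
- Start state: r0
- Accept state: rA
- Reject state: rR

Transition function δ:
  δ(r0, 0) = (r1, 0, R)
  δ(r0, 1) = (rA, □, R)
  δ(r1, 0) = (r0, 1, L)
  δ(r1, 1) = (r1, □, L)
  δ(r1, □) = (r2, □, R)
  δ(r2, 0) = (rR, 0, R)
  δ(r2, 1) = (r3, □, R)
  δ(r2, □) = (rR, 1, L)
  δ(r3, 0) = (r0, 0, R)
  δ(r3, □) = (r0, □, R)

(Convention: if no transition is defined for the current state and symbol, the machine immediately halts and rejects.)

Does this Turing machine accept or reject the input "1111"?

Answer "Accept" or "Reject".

Execution trace:
Initial: [r0]1111
Step 1: δ(r0, 1) = (rA, □, R) → □[rA]111

The machine reaches the accept state rA and halts.

Answer: Accept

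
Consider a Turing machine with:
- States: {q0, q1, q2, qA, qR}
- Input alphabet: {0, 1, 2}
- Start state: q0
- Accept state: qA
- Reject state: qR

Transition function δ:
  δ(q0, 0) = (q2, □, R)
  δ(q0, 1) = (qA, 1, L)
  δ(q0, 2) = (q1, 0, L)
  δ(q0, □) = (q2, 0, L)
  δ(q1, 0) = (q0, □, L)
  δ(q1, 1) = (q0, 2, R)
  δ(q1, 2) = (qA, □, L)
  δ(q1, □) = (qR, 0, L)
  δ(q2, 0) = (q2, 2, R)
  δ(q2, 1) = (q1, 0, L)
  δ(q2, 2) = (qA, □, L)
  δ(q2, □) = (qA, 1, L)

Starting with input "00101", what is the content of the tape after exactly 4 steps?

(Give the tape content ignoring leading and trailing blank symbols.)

Execution trace:
Initial: [q0]00101
Step 1: δ(q0, 0) = (q2, □, R) → □[q2]0101
Step 2: δ(q2, 0) = (q2, 2, R) → □2[q2]101
Step 3: δ(q2, 1) = (q1, 0, L) → □[q1]2001
Step 4: δ(q1, 2) = (qA, □, L) → [qA]□□001

The machine reaches the accept state qA and halts.

After 4 steps, the tape (ignoring leading/trailing blanks) is: 001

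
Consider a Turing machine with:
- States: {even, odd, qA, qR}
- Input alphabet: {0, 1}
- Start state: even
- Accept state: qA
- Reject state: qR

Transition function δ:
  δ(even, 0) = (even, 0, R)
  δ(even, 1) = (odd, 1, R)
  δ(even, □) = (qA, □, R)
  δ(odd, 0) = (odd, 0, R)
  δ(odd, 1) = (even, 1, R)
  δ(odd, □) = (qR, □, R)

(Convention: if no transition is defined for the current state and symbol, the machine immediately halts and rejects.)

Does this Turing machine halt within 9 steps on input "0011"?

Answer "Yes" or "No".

Execution trace:
Initial: [even]0011
Step 1: δ(even, 0) = (even, 0, R) → 0[even]011
Step 2: δ(even, 0) = (even, 0, R) → 00[even]11
Step 3: δ(even, 1) = (odd, 1, R) → 001[odd]1
Step 4: δ(odd, 1) = (even, 1, R) → 0011[even]□
Step 5: δ(even, □) = (qA, □, R) → 0011□[qA]□

The machine reaches the accept state qA and halts.
The machine halted after 5 steps (within the 9-step bound).

Answer: Yes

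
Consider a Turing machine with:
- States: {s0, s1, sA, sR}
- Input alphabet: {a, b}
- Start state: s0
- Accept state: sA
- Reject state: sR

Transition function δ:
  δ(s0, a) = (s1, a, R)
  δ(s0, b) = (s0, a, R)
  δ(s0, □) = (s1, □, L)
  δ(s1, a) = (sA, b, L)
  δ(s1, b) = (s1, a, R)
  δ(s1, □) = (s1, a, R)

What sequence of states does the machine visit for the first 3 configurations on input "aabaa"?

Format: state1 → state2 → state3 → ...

Execution trace:
Initial: [s0]aabaa
Step 1: δ(s0, a) = (s1, a, R) → a[s1]abaa
Step 2: δ(s1, a) = (sA, b, L) → [sA]abbaa

The machine reaches the accept state sA and halts.

State sequence: s0 → s1 → sA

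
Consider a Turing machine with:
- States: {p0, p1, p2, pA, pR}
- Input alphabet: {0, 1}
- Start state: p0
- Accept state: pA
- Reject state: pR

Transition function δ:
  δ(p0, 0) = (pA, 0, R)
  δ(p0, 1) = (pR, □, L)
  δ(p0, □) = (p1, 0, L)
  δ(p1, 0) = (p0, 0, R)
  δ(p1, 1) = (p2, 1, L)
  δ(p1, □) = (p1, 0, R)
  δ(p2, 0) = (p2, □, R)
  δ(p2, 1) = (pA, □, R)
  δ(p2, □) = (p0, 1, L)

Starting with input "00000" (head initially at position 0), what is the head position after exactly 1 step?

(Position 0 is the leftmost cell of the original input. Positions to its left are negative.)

Execution trace (head position shown):
Step 0: [p0]00000  (head at position 0)
Step 1: move right → 0[pA]0000  (head at position 1)

After 1 step, the head is at position 1.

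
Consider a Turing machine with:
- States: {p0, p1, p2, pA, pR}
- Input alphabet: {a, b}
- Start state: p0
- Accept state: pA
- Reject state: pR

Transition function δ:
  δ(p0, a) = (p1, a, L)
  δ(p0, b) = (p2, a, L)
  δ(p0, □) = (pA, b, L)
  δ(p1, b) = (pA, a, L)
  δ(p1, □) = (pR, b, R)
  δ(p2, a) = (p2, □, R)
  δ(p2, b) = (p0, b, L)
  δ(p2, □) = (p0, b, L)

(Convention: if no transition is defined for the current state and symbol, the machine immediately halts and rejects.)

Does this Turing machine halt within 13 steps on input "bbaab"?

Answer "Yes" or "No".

Execution trace:
Initial: [p0]bbaab
Step 1: δ(p0, b) = (p2, a, L) → [p2]□abaab
Step 2: δ(p2, □) = (p0, b, L) → [p0]□babaab
Step 3: δ(p0, □) = (pA, b, L) → [pA]□bbabaab

The machine reaches the accept state pA and halts.
The machine halted after 3 steps (within the 13-step bound).

Answer: Yes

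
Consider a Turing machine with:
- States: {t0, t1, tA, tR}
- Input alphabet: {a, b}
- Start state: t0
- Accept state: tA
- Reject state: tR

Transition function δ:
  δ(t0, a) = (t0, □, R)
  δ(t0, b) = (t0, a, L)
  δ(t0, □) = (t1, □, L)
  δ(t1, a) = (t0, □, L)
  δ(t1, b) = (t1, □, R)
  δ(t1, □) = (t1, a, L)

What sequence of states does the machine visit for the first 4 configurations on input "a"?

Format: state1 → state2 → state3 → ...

Execution trace:
Initial: [t0]a
Step 1: δ(t0, a) = (t0, □, R) → □[t0]□
Step 2: δ(t0, □) = (t1, □, L) → [t1]□□
Step 3: δ(t1, □) = (t1, a, L) → [t1]□a□

State sequence: t0 → t0 → t1 → t1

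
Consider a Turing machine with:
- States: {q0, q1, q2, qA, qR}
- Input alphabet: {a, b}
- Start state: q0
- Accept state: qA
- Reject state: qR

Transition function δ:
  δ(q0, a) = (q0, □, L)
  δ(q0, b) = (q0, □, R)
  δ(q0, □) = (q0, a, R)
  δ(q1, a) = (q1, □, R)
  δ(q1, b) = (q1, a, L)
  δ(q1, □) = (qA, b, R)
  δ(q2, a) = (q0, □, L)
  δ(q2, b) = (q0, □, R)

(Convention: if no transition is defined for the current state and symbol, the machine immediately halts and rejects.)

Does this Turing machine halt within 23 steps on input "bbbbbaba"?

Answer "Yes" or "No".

Execution trace:
Initial: [q0]bbbbbaba
Step 1: δ(q0, b) = (q0, □, R) → □[q0]bbbbaba
Step 2: δ(q0, b) = (q0, □, R) → □□[q0]bbbaba
Step 3: δ(q0, b) = (q0, □, R) → □□□[q0]bbaba
Step 4: δ(q0, b) = (q0, □, R) → □□□□[q0]baba
Step 5: δ(q0, b) = (q0, □, R) → □□□□□[q0]aba
Step 6: δ(q0, a) = (q0, □, L) → □□□□[q0]□□ba
Step 7: δ(q0, □) = (q0, a, R) → □□□□a[q0]□ba
Step 8: δ(q0, □) = (q0, a, R) → □□□□aa[q0]ba
Step 9: δ(q0, b) = (q0, □, R) → □□□□aa□[q0]a
Step 10: δ(q0, a) = (q0, □, L) → □□□□aa[q0]□□
Step 11: δ(q0, □) = (q0, a, R) → □□□□aaa[q0]□
Step 12: δ(q0, □) = (q0, a, R) → □□□□aaaa[q0]□
Step 13: δ(q0, □) = (q0, a, R) → □□□□aaaaa[q0]□
Step 14: δ(q0, □) = (q0, a, R) → □□□□aaaaaa[q0]□
Step 15: δ(q0, □) = (q0, a, R) → □□□□aaaaaaa[q0]□
Step 16: δ(q0, □) = (q0, a, R) → □□□□aaaaaaaa[q0]□
Step 17: δ(q0, □) = (q0, a, R) → □□□□aaaaaaaaa[q0]□
Step 18: δ(q0, □) = (q0, a, R) → □□□□aaaaaaaaaa[q0]□
Step 19: δ(q0, □) = (q0, a, R) → □□□□aaaaaaaaaaa[q0]□
Step 20: δ(q0, □) = (q0, a, R) → □□□□aaaaaaaaaaaa[q0]□
Step 21: δ(q0, □) = (q0, a, R) → □□□□aaaaaaaaaaaaa[q0]□
Step 22: δ(q0, □) = (q0, a, R) → □□□□aaaaaaaaaaaaaa[q0]□
Step 23: δ(q0, □) = (q0, a, R) → □□□□aaaaaaaaaaaaaaa[q0]□

The machine has not reached a halting state after 23 steps.
The machine did not halt within the 23-step bound.

Answer: No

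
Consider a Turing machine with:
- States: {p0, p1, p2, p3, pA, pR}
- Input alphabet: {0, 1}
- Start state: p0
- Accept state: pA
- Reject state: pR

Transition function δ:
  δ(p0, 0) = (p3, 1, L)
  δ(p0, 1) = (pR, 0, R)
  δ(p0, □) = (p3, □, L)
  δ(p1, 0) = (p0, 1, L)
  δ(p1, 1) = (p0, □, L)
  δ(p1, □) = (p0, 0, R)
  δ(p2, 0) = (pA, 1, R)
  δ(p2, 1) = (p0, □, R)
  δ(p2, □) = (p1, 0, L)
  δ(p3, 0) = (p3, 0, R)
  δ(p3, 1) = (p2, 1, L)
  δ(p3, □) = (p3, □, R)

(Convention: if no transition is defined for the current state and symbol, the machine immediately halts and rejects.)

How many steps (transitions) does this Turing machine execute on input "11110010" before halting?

Execution trace:
Initial: [p0]11110010
Step 1: δ(p0, 1) = (pR, 0, R) → 0[pR]1110010

The machine reaches the reject state pR and halts.

The machine executed 1 step before halting.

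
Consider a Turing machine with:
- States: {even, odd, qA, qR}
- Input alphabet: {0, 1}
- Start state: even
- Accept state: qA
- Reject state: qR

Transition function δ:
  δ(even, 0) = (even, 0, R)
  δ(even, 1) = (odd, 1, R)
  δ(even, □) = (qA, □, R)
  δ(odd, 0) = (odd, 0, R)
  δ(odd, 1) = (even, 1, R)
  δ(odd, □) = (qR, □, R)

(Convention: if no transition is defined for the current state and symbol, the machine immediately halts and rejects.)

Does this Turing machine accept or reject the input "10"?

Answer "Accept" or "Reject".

Execution trace:
Initial: [even]10
Step 1: δ(even, 1) = (odd, 1, R) → 1[odd]0
Step 2: δ(odd, 0) = (odd, 0, R) → 10[odd]□
Step 3: δ(odd, □) = (qR, □, R) → 10□[qR]□

The machine reaches the reject state qR and halts.

Answer: Reject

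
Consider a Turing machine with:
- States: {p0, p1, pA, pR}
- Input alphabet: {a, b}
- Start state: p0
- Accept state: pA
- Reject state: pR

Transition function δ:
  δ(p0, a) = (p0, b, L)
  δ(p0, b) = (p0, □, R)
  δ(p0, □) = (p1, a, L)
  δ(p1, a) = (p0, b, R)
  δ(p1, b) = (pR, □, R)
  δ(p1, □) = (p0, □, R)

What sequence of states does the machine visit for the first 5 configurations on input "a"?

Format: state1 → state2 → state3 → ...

Execution trace:
Initial: [p0]a
Step 1: δ(p0, a) = (p0, b, L) → [p0]□b
Step 2: δ(p0, □) = (p1, a, L) → [p1]□ab
Step 3: δ(p1, □) = (p0, □, R) → □[p0]ab
Step 4: δ(p0, a) = (p0, b, L) → [p0]□bb

State sequence: p0 → p0 → p1 → p0 → p0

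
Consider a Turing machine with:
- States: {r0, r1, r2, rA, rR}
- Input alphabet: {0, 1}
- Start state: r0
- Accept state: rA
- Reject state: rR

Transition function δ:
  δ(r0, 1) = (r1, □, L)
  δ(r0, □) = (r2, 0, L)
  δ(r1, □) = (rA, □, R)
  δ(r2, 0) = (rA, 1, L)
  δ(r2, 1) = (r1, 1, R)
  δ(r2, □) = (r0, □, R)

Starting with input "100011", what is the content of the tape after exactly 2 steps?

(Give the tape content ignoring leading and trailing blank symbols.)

Execution trace:
Initial: [r0]100011
Step 1: δ(r0, 1) = (r1, □, L) → [r1]□□00011
Step 2: δ(r1, □) = (rA, □, R) → □[rA]□00011

The machine reaches the accept state rA and halts.

After 2 steps, the tape (ignoring leading/trailing blanks) is: 00011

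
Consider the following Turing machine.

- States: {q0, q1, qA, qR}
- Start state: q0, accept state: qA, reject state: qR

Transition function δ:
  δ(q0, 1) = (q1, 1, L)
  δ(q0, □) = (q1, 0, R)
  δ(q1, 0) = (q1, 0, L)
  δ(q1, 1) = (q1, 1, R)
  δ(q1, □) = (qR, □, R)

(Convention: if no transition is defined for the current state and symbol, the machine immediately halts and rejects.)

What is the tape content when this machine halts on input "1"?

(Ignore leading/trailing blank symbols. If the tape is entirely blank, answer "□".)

Execution trace:
Initial: [q0]1
Step 1: δ(q0, 1) = (q1, 1, L) → [q1]□1
Step 2: δ(q1, □) = (qR, □, R) → □[qR]1

The machine reaches the reject state qR and halts.

Final tape (ignoring leading/trailing blanks): 1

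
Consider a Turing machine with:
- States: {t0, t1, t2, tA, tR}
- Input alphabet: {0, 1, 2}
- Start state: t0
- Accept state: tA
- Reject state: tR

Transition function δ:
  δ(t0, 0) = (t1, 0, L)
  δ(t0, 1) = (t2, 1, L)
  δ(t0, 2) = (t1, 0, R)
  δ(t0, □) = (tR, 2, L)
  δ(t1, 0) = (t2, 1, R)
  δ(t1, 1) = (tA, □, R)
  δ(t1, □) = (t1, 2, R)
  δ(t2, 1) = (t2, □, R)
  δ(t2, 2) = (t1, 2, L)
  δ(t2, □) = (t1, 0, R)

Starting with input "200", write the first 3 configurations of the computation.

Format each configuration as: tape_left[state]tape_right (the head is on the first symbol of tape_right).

Transitions applied:
Step 1: δ(t0, 2) = (t1, 0, R)
Step 2: δ(t1, 0) = (t2, 1, R)

The first 3 configurations are:
[t0]200 ⊢ 0[t1]00 ⊢ 01[t2]0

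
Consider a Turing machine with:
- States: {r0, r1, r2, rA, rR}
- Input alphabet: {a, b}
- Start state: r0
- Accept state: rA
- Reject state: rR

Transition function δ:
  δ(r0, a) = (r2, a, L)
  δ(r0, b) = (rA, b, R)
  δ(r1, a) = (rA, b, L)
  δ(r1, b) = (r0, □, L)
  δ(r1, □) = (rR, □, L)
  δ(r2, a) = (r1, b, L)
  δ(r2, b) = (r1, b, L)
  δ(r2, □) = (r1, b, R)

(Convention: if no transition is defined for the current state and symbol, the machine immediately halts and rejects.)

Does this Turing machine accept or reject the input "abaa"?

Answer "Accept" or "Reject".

Execution trace:
Initial: [r0]abaa
Step 1: δ(r0, a) = (r2, a, L) → [r2]□abaa
Step 2: δ(r2, □) = (r1, b, R) → b[r1]abaa
Step 3: δ(r1, a) = (rA, b, L) → [rA]bbbaa

The machine reaches the accept state rA and halts.

Answer: Accept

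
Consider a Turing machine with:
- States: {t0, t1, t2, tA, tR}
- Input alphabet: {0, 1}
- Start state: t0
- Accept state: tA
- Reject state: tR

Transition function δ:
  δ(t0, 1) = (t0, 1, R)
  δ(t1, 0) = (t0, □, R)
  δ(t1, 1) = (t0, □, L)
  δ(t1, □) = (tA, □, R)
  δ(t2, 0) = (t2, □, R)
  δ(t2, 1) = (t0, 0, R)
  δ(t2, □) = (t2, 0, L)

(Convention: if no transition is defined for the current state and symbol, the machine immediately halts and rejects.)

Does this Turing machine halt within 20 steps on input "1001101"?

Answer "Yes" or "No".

Execution trace:
Initial: [t0]1001101
Step 1: δ(t0, 1) = (t0, 1, R) → 1[t0]001101

No transition is defined for δ(t0, 0). By convention the machine halts and rejects.
The machine halted after 1 step (within the 20-step bound).

Answer: Yes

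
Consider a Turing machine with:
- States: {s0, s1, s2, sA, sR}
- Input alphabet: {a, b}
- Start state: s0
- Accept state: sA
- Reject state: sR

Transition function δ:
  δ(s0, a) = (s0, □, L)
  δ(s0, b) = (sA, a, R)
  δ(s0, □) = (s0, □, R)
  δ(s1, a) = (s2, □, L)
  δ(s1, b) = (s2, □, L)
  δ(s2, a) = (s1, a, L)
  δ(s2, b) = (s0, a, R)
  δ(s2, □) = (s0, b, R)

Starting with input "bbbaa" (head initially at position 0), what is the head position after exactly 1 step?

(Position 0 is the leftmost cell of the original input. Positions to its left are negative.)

Execution trace (head position shown):
Step 0: [s0]bbbaa  (head at position 0)
Step 1: move right → a[sA]bbaa  (head at position 1)

After 1 step, the head is at position 1.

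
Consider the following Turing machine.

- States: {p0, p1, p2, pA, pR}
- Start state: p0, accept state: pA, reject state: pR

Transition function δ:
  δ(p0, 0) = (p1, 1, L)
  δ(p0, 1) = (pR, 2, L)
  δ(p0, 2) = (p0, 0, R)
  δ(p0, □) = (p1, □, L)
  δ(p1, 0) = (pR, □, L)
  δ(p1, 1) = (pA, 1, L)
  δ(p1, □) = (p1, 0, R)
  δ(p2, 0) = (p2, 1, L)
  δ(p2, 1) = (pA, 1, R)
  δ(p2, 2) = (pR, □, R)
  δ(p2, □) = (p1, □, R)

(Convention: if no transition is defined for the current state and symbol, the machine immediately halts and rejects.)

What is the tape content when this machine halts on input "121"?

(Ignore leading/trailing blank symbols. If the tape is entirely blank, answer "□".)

Execution trace:
Initial: [p0]121
Step 1: δ(p0, 1) = (pR, 2, L) → [pR]□221

The machine reaches the reject state pR and halts.

Final tape (ignoring leading/trailing blanks): 221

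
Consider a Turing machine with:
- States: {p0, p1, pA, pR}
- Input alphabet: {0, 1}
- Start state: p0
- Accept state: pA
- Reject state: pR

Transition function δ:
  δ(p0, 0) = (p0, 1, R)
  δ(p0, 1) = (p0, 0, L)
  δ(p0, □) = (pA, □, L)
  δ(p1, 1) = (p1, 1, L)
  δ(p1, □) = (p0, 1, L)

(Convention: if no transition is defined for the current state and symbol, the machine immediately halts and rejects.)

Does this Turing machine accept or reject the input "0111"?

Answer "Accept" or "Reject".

Execution trace:
Initial: [p0]0111
Step 1: δ(p0, 0) = (p0, 1, R) → 1[p0]111
Step 2: δ(p0, 1) = (p0, 0, L) → [p0]1011
Step 3: δ(p0, 1) = (p0, 0, L) → [p0]□0011
Step 4: δ(p0, □) = (pA, □, L) → [pA]□□0011

The machine reaches the accept state pA and halts.

Answer: Accept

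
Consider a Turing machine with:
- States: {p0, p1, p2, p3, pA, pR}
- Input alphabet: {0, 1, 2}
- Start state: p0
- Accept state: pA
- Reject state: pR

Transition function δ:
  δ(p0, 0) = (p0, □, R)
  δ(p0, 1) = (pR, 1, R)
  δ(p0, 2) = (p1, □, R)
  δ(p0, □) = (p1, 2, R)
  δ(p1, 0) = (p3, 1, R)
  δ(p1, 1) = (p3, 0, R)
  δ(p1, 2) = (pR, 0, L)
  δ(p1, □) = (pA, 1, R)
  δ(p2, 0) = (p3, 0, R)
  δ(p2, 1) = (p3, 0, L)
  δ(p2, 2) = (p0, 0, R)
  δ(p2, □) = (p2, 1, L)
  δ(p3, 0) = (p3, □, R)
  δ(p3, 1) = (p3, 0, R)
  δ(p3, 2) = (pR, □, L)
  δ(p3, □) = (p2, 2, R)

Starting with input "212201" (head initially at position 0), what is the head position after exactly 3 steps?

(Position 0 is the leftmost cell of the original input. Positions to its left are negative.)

Execution trace (head position shown):
Step 0: [p0]212201  (head at position 0)
Step 1: move right → □[p1]12201  (head at position 1)
Step 2: move right → □0[p3]2201  (head at position 2)
Step 3: move left → □[pR]0□201  (head at position 1)

After 3 steps, the head is at position 1.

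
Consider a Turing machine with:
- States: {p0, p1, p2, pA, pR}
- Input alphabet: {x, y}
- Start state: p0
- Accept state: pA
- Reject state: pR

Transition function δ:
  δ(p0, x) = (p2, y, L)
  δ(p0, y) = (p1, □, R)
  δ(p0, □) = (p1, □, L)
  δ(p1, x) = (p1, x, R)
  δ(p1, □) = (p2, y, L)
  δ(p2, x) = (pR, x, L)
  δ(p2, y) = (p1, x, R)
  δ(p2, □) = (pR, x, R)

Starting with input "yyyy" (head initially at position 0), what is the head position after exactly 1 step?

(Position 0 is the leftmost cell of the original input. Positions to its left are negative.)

Execution trace (head position shown):
Step 0: [p0]yyyy  (head at position 0)
Step 1: move right → □[p1]yyy  (head at position 1)

After 1 step, the head is at position 1.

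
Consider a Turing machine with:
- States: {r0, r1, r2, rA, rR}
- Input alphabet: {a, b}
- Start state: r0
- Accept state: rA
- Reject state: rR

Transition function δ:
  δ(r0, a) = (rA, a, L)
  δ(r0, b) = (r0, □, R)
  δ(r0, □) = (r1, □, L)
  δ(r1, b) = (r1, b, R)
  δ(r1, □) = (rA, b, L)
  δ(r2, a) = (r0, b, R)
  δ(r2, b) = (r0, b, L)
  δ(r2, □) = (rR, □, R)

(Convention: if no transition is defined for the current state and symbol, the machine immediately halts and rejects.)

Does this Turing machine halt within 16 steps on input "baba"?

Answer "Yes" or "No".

Execution trace:
Initial: [r0]baba
Step 1: δ(r0, b) = (r0, □, R) → □[r0]aba
Step 2: δ(r0, a) = (rA, a, L) → [rA]□aba

The machine reaches the accept state rA and halts.
The machine halted after 2 steps (within the 16-step bound).

Answer: Yes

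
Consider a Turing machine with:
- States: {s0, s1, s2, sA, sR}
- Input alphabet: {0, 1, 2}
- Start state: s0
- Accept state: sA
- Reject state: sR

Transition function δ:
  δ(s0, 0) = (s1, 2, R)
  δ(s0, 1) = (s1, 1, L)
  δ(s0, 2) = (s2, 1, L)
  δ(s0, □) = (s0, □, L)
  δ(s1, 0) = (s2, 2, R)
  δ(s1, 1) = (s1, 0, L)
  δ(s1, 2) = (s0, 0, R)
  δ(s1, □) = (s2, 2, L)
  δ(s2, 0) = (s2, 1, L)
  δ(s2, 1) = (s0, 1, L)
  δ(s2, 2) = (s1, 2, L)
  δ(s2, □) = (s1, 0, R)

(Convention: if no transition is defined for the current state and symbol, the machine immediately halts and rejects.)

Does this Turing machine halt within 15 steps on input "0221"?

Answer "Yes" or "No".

Execution trace:
Initial: [s0]0221
Step 1: δ(s0, 0) = (s1, 2, R) → 2[s1]221
Step 2: δ(s1, 2) = (s0, 0, R) → 20[s0]21
Step 3: δ(s0, 2) = (s2, 1, L) → 2[s2]011
Step 4: δ(s2, 0) = (s2, 1, L) → [s2]2111
Step 5: δ(s2, 2) = (s1, 2, L) → [s1]□2111
Step 6: δ(s1, □) = (s2, 2, L) → [s2]□22111
Step 7: δ(s2, □) = (s1, 0, R) → 0[s1]22111
Step 8: δ(s1, 2) = (s0, 0, R) → 00[s0]2111
Step 9: δ(s0, 2) = (s2, 1, L) → 0[s2]01111
Step 10: δ(s2, 0) = (s2, 1, L) → [s2]011111
Step 11: δ(s2, 0) = (s2, 1, L) → [s2]□111111
Step 12: δ(s2, □) = (s1, 0, R) → 0[s1]111111
Step 13: δ(s1, 1) = (s1, 0, L) → [s1]0011111
Step 14: δ(s1, 0) = (s2, 2, R) → 2[s2]011111
Step 15: δ(s2, 0) = (s2, 1, L) → [s2]2111111

The machine has not reached a halting state after 15 steps.
The machine did not halt within the 15-step bound.

Answer: No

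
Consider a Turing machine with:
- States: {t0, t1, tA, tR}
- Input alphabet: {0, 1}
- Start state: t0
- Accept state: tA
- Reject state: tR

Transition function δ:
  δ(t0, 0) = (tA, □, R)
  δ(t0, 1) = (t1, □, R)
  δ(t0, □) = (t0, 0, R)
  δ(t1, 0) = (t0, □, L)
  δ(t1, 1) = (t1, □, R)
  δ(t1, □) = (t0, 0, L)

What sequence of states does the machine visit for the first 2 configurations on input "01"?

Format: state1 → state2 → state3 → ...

Execution trace:
Initial: [t0]01
Step 1: δ(t0, 0) = (tA, □, R) → □[tA]1

The machine reaches the accept state tA and halts.

State sequence: t0 → tA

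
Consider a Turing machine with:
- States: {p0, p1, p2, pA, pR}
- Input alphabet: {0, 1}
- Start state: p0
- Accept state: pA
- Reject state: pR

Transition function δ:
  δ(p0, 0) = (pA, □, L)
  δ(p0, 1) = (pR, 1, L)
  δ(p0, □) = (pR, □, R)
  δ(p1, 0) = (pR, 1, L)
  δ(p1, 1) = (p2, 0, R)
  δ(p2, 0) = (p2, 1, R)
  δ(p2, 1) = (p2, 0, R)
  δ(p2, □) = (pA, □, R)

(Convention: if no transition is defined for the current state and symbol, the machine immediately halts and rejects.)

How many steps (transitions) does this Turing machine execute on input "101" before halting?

Execution trace:
Initial: [p0]101
Step 1: δ(p0, 1) = (pR, 1, L) → [pR]□101

The machine reaches the reject state pR and halts.

The machine executed 1 step before halting.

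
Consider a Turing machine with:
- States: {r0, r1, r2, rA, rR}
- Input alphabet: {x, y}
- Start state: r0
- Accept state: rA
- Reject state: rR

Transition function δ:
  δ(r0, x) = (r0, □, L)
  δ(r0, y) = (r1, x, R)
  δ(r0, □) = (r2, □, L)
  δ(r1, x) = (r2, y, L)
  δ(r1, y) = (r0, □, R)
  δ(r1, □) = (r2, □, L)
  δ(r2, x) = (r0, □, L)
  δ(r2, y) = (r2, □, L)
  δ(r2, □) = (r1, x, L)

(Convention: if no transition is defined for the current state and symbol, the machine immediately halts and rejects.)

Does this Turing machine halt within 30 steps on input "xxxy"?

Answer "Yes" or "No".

Execution trace:
Initial: [r0]xxxy
Step 1: δ(r0, x) = (r0, □, L) → [r0]□□xxy
Step 2: δ(r0, □) = (r2, □, L) → [r2]□□□xxy
Step 3: δ(r2, □) = (r1, x, L) → [r1]□x□□xxy
Step 4: δ(r1, □) = (r2, □, L) → [r2]□□x□□xxy
Step 5: δ(r2, □) = (r1, x, L) → [r1]□x□x□□xxy
Step 6: δ(r1, □) = (r2, □, L) → [r2]□□x□x□□xxy
Step 7: δ(r2, □) = (r1, x, L) → [r1]□x□x□x□□xxy
Step 8: δ(r1, □) = (r2, □, L) → [r2]□□x□x□x□□xxy
Step 9: δ(r2, □) = (r1, x, L) → [r1]□x□x□x□x□□xxy
Step 10: δ(r1, □) = (r2, □, L) → [r2]□□x□x□x□x□□xxy
Step 11: δ(r2, □) = (r1, x, L) → [r1]□x□x□x□x□x□□xxy
Step 12: δ(r1, □) = (r2, □, L) → [r2]□□x□x□x□x□x□□xxy
Step 13: δ(r2, □) = (r1, x, L) → [r1]□x□x□x□x□x□x□□xxy
Step 14: δ(r1, □) = (r2, □, L) → [r2]□□x□x□x□x□x□x□□xxy
Step 15: δ(r2, □) = (r1, x, L) → [r1]□x□x□x□x□x□x□x□□xxy
Step 16: δ(r1, □) = (r2, □, L) → [r2]□□x□x□x□x□x□x□x□□xxy
Step 17: δ(r2, □) = (r1, x, L) → [r1]□x□x□x□x□x□x□x□x□□xxy
Step 18: δ(r1, □) = (r2, □, L) → [r2]□□x□x□x□x□x□x□x□x□□xxy
Step 19: δ(r2, □) = (r1, x, L) → [r1]□x□x□x□x□x□x□x□x□x□□xxy
Step 20: δ(r1, □) = (r2, □, L) → [r2]□□x□x□x□x□x□x□x□x□x□□xxy
Step 21: δ(r2, □) = (r1, x, L) → [r1]□x□x□x□x□x□x□x□x□x□x□□xxy
Step 22: δ(r1, □) = (r2, □, L) → [r2]□□x□x□x□x□x□x□x□x□x□x□□xxy
Step 23: δ(r2, □) = (r1, x, L) → [r1]□x□x□x□x□x□x□x□x□x□x□x□□xxy
Step 24: δ(r1, □) = (r2, □, L) → [r2]□□x□x□x□x□x□x□x□x□x□x□x□□xxy
Step 25: δ(r2, □) = (r1, x, L) → [r1]□x□x□x□x□x□x□x□x□x□x□x□x□□xxy
Step 26: δ(r1, □) = (r2, □, L) → [r2]□□x□x□x□x□x□x□x□x□x□x□x□x□□xxy
Step 27: δ(r2, □) = (r1, x, L) → [r1]□x□x□x□x□x□x□x□x□x□x□x□x□x□□xxy
Step 28: δ(r1, □) = (r2, □, L) → [r2]□□x□x□x□x□x□x□x□x□x□x□x□x□x□□xxy
Step 29: δ(r2, □) = (r1, x, L) → [r1]□x□x□x□x□x□x□x□x□x□x□x□x□x□x□□xxy
Step 30: δ(r1, □) = (r2, □, L) → [r2]□□x□x□x□x□x□x□x□x□x□x□x□x□x□x□□xxy

The machine has not reached a halting state after 30 steps.
The machine did not halt within the 30-step bound.

Answer: No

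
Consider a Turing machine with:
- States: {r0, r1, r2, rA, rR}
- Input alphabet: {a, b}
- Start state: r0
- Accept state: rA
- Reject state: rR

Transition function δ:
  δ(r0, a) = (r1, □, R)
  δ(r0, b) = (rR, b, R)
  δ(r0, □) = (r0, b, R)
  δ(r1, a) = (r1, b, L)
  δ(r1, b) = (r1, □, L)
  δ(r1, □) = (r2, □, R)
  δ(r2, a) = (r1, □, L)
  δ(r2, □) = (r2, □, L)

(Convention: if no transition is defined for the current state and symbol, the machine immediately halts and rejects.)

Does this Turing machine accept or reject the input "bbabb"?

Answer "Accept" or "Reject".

Execution trace:
Initial: [r0]bbabb
Step 1: δ(r0, b) = (rR, b, R) → b[rR]babb

The machine reaches the reject state rR and halts.

Answer: Reject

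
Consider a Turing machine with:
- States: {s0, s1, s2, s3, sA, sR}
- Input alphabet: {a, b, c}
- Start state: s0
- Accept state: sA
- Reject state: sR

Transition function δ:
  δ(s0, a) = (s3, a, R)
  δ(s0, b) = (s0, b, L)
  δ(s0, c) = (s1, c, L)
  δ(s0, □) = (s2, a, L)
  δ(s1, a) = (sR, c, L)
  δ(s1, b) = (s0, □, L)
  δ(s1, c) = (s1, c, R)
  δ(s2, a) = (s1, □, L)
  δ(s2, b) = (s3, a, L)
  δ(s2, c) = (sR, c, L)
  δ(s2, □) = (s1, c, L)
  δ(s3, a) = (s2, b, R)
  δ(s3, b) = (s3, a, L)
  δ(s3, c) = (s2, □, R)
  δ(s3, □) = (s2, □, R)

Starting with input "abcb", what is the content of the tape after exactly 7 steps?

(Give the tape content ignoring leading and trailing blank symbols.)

Execution trace:
Initial: [s0]abcb
Step 1: δ(s0, a) = (s3, a, R) → a[s3]bcb
Step 2: δ(s3, b) = (s3, a, L) → [s3]aacb
Step 3: δ(s3, a) = (s2, b, R) → b[s2]acb
Step 4: δ(s2, a) = (s1, □, L) → [s1]b□cb
Step 5: δ(s1, b) = (s0, □, L) → [s0]□□□cb
Step 6: δ(s0, □) = (s2, a, L) → [s2]□a□□cb
Step 7: δ(s2, □) = (s1, c, L) → [s1]□ca□□cb

No transition is defined for δ(s1, □). By convention the machine halts and rejects.

After 7 steps, the tape (ignoring leading/trailing blanks) is: ca□□cb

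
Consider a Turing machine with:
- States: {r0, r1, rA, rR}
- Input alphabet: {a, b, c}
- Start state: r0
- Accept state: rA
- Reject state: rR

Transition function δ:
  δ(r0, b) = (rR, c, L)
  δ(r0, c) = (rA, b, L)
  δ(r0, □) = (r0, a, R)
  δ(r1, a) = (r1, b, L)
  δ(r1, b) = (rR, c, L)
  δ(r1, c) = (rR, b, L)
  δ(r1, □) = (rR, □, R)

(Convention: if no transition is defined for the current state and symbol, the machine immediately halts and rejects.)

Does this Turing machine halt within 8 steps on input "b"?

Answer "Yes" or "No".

Execution trace:
Initial: [r0]b
Step 1: δ(r0, b) = (rR, c, L) → [rR]□c

The machine reaches the reject state rR and halts.
The machine halted after 1 step (within the 8-step bound).

Answer: Yes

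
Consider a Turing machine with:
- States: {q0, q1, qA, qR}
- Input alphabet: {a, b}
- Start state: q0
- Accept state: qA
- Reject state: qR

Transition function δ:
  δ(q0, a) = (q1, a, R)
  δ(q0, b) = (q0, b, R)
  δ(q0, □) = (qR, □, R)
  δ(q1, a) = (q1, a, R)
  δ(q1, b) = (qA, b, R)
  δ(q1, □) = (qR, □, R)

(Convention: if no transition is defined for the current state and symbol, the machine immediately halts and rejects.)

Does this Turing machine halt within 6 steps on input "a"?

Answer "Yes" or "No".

Execution trace:
Initial: [q0]a
Step 1: δ(q0, a) = (q1, a, R) → a[q1]□
Step 2: δ(q1, □) = (qR, □, R) → a□[qR]□

The machine reaches the reject state qR and halts.
The machine halted after 2 steps (within the 6-step bound).

Answer: Yes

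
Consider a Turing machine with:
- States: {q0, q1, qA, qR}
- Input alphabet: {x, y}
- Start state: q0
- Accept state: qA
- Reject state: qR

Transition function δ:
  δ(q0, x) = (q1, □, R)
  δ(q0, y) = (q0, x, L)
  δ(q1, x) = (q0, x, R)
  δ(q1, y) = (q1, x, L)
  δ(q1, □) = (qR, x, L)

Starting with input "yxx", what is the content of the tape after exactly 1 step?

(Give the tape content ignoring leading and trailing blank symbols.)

Execution trace:
Initial: [q0]yxx
Step 1: δ(q0, y) = (q0, x, L) → [q0]□xxx

No transition is defined for δ(q0, □). By convention the machine halts and rejects.

After 1 step, the tape (ignoring leading/trailing blanks) is: xxx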